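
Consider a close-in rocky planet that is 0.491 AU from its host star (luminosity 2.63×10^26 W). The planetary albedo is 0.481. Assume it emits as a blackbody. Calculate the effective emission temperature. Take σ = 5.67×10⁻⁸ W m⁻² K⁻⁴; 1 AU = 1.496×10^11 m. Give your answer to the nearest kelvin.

307 K

d = 0.491 × 1.496×10^11 m = 7.345×10^10 m.
S = L/(4πd²) = 3879 W m⁻².
Averaging over the sphere, the absorbed flux is S(1−α)/4 = 503.3 W m⁻².
In equilibrium σT⁴ equals this, so T = 306.9 K.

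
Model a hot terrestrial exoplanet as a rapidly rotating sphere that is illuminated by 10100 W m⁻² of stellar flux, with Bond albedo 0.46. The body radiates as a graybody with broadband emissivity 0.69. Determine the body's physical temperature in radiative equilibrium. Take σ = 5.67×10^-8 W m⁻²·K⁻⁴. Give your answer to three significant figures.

Averaging over the sphere, the absorbed flux is S(1−α)/4 = 1364 W m⁻².
Radiative balance εσT⁴ = 1364 gives T = [1364/(0.69·σ)]^(1/4) = 432.1 K.

432 kelvin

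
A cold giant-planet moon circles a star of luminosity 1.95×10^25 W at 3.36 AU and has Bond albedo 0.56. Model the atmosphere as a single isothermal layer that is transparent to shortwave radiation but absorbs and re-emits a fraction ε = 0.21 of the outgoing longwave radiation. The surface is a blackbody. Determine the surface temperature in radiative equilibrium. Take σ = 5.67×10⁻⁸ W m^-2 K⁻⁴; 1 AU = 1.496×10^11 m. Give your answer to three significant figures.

d = 3.36 × 1.496×10^11 m = 5.027×10^11 m.
S = L/(4πd²) = 6.142 W m^-2.
Effective emission temperature (TOA balance): σT_e⁴ = S(1−α)/4 = 0.6756 W m^-2 → T_e = 58.75 K.
The surface balance (absorbed SW + ε·downward IR = σT_s⁴) with T_a⁴ = T_s⁴/2 reduces to T_s = T_e·[2/(2−ε)]^¼ = 60.40 K.

60.4 kelvin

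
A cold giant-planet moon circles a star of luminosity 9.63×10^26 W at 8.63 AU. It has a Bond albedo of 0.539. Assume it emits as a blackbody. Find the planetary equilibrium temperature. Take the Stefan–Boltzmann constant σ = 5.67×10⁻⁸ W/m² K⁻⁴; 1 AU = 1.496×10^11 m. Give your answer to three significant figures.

d = 8.63 × 1.496×10^11 m = 1.291×10^12 m.
Flux at the orbit: S = L/(4πd²) = 9.63×10^26/(4π·(1.29×10^12)²) = 45.98 W/m².
Absorbed flux (global mean): S(1−α)/4 = 45.98·0.461/4 = 5.299 W/m².
Set σT⁴ = 5.299 → T = (5.299/σ)^(1/4) = 98.32 K.

98.3 K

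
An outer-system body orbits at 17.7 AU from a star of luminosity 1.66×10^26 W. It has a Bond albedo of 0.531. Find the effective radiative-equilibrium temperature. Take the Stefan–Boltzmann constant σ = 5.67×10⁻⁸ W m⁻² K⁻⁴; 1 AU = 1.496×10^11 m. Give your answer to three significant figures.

Orbital distance: d = 17.7 AU = 2.648×10^12 m.
Flux at the orbit: S = L/(4πd²) = 1.66×10^26/(4π·(2.65×10^12)²) = 1.884 W m⁻².
Absorbed flux (global mean): S(1−α)/4 = 1.884·0.469/4 = 0.2209 W m⁻².
Balancing against σT⁴: T = (0.2209/5.67×10⁻⁸)^(1/4) = 44.43 K.

44.4 K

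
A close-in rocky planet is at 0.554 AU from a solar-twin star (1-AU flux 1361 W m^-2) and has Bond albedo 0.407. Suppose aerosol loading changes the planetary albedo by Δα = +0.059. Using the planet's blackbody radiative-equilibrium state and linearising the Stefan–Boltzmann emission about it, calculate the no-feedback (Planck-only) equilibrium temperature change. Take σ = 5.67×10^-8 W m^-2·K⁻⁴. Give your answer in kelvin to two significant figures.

By the inverse-square law, S = 1361/0.554² = 4434 W m^-2.
Reference equilibrium: T_e = [S(1−α)/(4σ)]^(1/4) = 328.1 K.
ΔF = −(S/4)Δα = −(4434/4)×(+0.059) = -65.41 W m^-2.
Planck response: λ_P = 4σT_e³ = 4·5.67×10⁻⁸·(328.1)³ = 8.014 W m^-2/K.
Hence the no-feedback warming is ΔF/(4σT_e³) = -8.16 K.

-8.2 kelvin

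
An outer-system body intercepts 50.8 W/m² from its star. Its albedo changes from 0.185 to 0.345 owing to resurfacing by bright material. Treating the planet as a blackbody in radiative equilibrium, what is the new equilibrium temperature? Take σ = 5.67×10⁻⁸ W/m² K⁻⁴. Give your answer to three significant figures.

110 K

New equilibrium: T₂ = [(1−0.345)·50.80/(4σ)]^(1/4) = 110.1 K.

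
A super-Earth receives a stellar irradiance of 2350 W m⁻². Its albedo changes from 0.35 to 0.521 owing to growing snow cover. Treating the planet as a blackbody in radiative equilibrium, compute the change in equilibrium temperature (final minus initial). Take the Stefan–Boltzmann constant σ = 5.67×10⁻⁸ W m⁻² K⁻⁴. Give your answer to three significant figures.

Initial: T₁ = [S(1−0.35)/(4σ)]^(1/4) = 286.5 K.
Final:   T₂ = [S(1−0.521)/(4σ)]^(1/4) = 265.4 K.
Change: 265.4 − 286.5 = -21.05 K.

-21.0 kelvin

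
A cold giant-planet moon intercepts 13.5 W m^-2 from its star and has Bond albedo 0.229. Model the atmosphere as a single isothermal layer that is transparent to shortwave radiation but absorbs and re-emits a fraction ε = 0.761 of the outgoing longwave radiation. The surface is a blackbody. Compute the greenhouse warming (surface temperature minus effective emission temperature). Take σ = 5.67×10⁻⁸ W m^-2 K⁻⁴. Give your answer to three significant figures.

10.5 kelvin

At the top of the atmosphere, σT_e⁴ = S(1−α)/4 = 2.602 W m^-2, giving T_e = 82.31 K.
The surface balance (absorbed SW + ε·downward IR = σT_s⁴) with T_a⁴ = T_s⁴/2 reduces to T_s = T_e·[2/(2−ε)]^¼ = 92.77 K.
Greenhouse warming: T_s − T_e = 10.47 K.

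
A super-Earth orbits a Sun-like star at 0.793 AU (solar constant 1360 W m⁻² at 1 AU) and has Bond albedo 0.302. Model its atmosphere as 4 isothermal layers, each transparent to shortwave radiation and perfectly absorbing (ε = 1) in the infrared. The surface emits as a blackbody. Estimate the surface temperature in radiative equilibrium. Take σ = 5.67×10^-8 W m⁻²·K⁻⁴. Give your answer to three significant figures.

Flux at the orbit: S = 1360/(0.793)² = 2163 W m⁻².
Top-of-atmosphere balance: σT_e⁴ = S(1−α)/4 = 377.4 W m⁻² → T_e = 285.6 K.
For an N-layer opaque stack, T_s⁴ = (N+1)T_e⁴, hence T_s = (5)^(1/4)×285.6 K = 427.1 K.

427 K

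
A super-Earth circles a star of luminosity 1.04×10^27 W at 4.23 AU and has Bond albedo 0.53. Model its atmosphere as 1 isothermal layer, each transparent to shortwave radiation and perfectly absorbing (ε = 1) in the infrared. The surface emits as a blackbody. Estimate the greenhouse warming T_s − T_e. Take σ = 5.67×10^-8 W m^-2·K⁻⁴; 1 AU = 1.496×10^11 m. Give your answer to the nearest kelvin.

27 K

Orbital distance: d = 4.23 AU = 6.328×10^11 m.
Spreading L over a sphere of radius d: S = 1.04×10^27/(4π·6.33×10^11²) = 206.7 W m^-2.
OLR = S(1−α)/4 = 24.28 W m^-2; the top layer radiates at T_e = 143.9 K.
Surface: T_s = (2)^¼·T_e = 171.1 K.
So the greenhouse effect raises the surface by 171.1 − 143.9 = 27.22 K.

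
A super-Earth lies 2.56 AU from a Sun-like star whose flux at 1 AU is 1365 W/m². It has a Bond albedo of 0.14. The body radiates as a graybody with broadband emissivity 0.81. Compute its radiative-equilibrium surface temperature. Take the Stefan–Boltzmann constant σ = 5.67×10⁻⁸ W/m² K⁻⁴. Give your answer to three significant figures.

By the inverse-square law, S = 1365/2.56² = 208.3 W/m².
Averaging over the sphere, the absorbed flux is S(1−α)/4 = 44.78 W/m².
Equating to εσT⁴ with ε = 0.81: T = (44.78/0.81σ)^(1/4) = 176.7 K.

177 K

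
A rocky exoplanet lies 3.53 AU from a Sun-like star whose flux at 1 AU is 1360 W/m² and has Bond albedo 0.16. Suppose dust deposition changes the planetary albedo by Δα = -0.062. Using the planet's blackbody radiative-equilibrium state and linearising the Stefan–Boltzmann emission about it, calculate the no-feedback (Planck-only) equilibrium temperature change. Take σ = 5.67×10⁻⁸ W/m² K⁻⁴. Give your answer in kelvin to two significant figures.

2.6 K

Irradiance scales as 1/d², so S = 1360 W/m² × (1/3.53)² = 109.1 W/m².
Unperturbed T_e = [109.1·(1−0.16)/(4σ)]^¼ = 141.8 K.
The change in absorbed flux is Δ[S(1−α)/4] = −SΔα/4 = 1.692 W/m².
The Planck feedback parameter is 4σT_e³ = 0.6466 W/m²/K.
So ΔT₀ = 1.692/0.6466 = 2.62 K.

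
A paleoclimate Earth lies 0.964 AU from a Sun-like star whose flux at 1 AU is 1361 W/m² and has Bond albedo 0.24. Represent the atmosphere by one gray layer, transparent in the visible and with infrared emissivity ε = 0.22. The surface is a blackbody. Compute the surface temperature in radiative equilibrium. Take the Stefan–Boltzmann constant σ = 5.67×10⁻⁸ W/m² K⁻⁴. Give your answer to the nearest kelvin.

Flux at the orbit: S = 1361/(0.964)² = 1465 W/m².
The planet radiates to space at T_e = [S(1−α)/(4σ)]^(1/4) = 264.7 K.
Surface balance with a leaky layer gives σT_s⁴ = σT_e⁴·2/(2−ε), so T_s = T_e·[2/(2−0.22)]^(1/4) = 272.5 K.

273 kelvin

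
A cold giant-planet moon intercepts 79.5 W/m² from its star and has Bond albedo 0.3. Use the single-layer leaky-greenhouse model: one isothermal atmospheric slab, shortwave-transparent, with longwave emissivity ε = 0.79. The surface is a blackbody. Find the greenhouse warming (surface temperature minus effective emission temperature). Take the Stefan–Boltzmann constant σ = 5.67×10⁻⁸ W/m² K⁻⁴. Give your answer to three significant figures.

16.8 K

Effective emission temperature (TOA balance): σT_e⁴ = S(1−α)/4 = 13.91 W/m² → T_e = 125.2 K.
The surface balance (absorbed SW + ε·downward IR = σT_s⁴) with T_a⁴ = T_s⁴/2 reduces to T_s = T_e·[2/(2−ε)]^¼ = 141.9 K.
T_s − T_e = 141.9 − 125.2 = 16.75 K.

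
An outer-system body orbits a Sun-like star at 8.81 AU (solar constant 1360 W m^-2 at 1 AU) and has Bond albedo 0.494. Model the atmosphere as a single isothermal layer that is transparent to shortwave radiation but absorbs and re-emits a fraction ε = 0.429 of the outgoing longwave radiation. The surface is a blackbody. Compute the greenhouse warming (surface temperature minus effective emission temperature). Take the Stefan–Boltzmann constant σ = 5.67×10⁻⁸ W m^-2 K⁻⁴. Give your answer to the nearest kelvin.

Irradiance scales as 1/d², so S = 1360 W m^-2 × (1/8.81)² = 17.52 W m^-2.
At the top of the atmosphere, σT_e⁴ = S(1−α)/4 = 2.217 W m^-2, giving T_e = 79.07 K.
Surface balance with a leaky layer gives σT_s⁴ = σT_e⁴·2/(2−ε), so T_s = T_e·[2/(2−0.429)]^(1/4) = 83.99 K.
The atmosphere warms the surface by 4.920 K.

5 kelvin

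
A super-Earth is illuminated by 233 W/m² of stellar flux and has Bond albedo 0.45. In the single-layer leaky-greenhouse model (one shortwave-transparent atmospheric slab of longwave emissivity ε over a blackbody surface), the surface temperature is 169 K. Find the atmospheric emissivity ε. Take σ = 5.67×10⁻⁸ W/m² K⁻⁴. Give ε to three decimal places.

Effective temperature: T_e = [S(1−α)/(4σ)]^(1/4) = 154.2 K.
Since (2−ε)/2 = (T_e/T_s)⁴ = 0.6927, ε = 0.6147.

0.615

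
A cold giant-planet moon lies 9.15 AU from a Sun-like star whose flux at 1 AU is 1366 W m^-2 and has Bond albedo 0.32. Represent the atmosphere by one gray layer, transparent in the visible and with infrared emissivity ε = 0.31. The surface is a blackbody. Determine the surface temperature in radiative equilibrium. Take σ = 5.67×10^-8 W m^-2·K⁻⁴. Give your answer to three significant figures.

87.2 K

By the inverse-square law, S = 1366/9.15² = 16.32 W m^-2.
Effective emission temperature (TOA balance): σT_e⁴ = S(1−α)/4 = 2.774 W m^-2 → T_e = 83.63 K.
For a single slab of emissivity ε, T_s⁴ = 2T_e⁴/(2−ε); thus T_s = 83.63·(1.183)^(1/4) = 87.23 K.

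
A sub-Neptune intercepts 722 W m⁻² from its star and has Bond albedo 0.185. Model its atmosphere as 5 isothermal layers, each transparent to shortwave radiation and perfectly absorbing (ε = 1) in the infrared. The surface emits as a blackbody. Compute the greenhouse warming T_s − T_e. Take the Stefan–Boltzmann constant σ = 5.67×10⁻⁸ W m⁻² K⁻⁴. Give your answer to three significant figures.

128 K

OLR = S(1−α)/4 = 147.1 W m⁻²; the top layer radiates at T_e = 225.7 K.
T_s = (N+1)^(1/4)·T_e = 353.2 K.
So the greenhouse effect raises the surface by 353.2 − 225.7 = 127.5 K.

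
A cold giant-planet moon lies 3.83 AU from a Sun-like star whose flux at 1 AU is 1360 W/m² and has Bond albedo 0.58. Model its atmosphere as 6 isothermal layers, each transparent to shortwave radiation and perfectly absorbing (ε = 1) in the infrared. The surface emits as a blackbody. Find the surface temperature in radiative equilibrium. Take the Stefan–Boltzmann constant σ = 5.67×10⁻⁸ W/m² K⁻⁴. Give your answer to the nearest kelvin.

186 kelvin

Flux at the orbit: S = 1360/(3.83)² = 92.71 W/m².
The effective emission temperature is T_e = [S(1−α)/(4σ)]^¼ = 114.5 K.
Layer-by-layer balance gives σT_s⁴ = (N+1)σT_e⁴, so T_s = 7^¼·114.5 = 186.2 K.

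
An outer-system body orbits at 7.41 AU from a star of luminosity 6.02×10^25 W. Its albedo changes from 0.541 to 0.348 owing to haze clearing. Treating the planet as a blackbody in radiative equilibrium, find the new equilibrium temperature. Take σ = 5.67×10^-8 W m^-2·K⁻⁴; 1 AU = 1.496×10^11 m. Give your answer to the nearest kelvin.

Orbital distance: d = 7.41 AU = 1.109×10^12 m.
Flux at the orbit: S = L/(4πd²) = 6.02×10^25/(4π·(1.11×10^12)²) = 3.898 W m^-2.
T₂ = [S(1−α₂)/(4σ)]^(1/4) = [3.898·0.652/(4σ)]^(1/4) = 57.86 K.

58 K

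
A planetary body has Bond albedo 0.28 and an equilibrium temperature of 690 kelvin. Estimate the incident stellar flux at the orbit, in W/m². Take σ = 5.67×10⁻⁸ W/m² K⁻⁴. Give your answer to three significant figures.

71400 W/m²

Invert the energy balance for S: S = 4σT⁴/(1−α).
The emitted flux is σT⁴ = 12850 W/m².
So S = 4×12850/(1−0.28) = 71400 W/m².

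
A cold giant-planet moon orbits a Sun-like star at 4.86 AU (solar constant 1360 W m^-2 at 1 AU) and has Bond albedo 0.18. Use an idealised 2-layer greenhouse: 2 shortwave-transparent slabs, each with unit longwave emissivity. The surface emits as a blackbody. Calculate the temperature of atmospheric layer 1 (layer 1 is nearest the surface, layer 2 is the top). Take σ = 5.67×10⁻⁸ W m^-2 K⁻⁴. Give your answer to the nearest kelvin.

Flux at the orbit: S = 1360/(4.86)² = 57.58 W m^-2.
OLR = S(1−α)/4 = 11.80 W m^-2; the top layer radiates at T_e = 120.1 K.
The net upward flux σT_e⁴ is constant between every pair of levels, so T_k⁴ = (N+1−k)T_e⁴.
T_1 = (2)^(1/4)·120.1 = 142.8 K.

143 kelvin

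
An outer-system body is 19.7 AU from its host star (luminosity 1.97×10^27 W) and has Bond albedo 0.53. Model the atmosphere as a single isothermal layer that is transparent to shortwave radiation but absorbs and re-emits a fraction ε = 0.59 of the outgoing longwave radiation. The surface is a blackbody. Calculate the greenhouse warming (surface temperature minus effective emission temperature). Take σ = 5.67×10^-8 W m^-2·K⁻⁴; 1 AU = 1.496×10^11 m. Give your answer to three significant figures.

d = 19.7 × 1.496×10^11 m = 2.947×10^12 m.
S = L/(4πd²) = 18.05 W m^-2.
The planet radiates to space at T_e = [S(1−α)/(4σ)]^(1/4) = 78.20 K.
Surface balance with a leaky layer gives σT_s⁴ = σT_e⁴·2/(2−ε), so T_s = T_e·[2/(2−0.59)]^(1/4) = 85.35 K.
The atmosphere warms the surface by 7.142 K.

7.14 K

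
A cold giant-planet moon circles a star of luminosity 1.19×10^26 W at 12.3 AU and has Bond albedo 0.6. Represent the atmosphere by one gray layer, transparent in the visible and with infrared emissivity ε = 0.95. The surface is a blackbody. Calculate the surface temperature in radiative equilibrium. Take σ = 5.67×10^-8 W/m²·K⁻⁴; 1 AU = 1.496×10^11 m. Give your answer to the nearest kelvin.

55 kelvin

Orbital distance: d = 12.3 AU = 1.840×10^12 m.
Flux at the orbit: S = L/(4πd²) = 1.19×10^26/(4π·(1.84×10^12)²) = 2.797 W/m².
At the top of the atmosphere, σT_e⁴ = S(1−α)/4 = 0.2797 W/m², giving T_e = 47.13 K.
For a single slab of emissivity ε, T_s⁴ = 2T_e⁴/(2−ε); thus T_s = 47.13·(1.905)^(1/4) = 55.36 K.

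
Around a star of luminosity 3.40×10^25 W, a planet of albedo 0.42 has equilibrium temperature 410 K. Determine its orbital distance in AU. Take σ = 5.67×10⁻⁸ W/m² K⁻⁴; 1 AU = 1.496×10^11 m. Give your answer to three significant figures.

0.105 AU

Energy balance gives S = 4σT⁴/(1−α) = 11050 W/m².
Then d = [L/(4πS)]^(1/2) = 1.565×10^10 m, i.e. 0.1046 AU.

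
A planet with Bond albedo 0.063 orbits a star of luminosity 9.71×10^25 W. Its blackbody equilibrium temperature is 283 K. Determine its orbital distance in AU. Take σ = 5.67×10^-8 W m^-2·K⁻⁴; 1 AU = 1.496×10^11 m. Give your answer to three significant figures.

0.472 AU

The flux needed for this T is 4σT⁴/(1−0.063) = 1553 W m^-2.
From L = 4πd²S, d = √(9.71×10^25/(4π·1553)) = 7.055×10^10 m = 0.4716 AU.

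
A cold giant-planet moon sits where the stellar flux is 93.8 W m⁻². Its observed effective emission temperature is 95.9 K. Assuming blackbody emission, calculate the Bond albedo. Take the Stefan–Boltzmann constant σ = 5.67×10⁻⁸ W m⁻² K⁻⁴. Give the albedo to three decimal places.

0.795

Rearranging the radiative balance, α = 1 − 4σT⁴/S.
σT⁴ = 4.796 W m⁻², so 4σT⁴ = 19.18 W m⁻².
1−α = 19.18/93.80 = 0.2045, so α = 0.7955.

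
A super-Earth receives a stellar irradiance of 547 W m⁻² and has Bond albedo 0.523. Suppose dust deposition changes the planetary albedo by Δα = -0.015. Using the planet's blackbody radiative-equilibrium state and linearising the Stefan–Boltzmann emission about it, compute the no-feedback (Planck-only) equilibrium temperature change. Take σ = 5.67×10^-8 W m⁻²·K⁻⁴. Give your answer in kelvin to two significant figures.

1.4 K

The baseline emission temperature is T_e = 184.2 K.
TOA radiative forcing: ΔF = −S·Δα/4 = −547.0·(-0.015)/4 = 2.051 W m⁻².
Linearising σT⁴ gives d(σT⁴)/dT = 4σT_e³ = 1.417 W m⁻² per K.
ΔT₀ = ΔF/λ_P = 2.051/1.417 = 1.45 K.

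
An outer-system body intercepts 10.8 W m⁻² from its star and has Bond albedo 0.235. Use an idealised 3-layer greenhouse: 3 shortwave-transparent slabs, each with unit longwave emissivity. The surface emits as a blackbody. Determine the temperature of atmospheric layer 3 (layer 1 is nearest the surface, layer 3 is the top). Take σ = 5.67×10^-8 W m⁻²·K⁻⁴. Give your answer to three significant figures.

77.7 K

The effective emission temperature is T_e = [S(1−α)/(4σ)]^¼ = 77.69 K.
The net upward flux σT_e⁴ is constant between every pair of levels, so T_k⁴ = (N+1−k)T_e⁴.
With k = 3: T_3 = (3+1−3)^¼·77.69 K = 77.69 K.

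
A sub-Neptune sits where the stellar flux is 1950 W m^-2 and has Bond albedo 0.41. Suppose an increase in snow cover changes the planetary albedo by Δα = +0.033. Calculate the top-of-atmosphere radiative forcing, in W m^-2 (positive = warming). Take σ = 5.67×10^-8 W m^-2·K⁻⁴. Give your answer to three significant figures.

The change in absorbed flux is Δ[S(1−α)/4] = −SΔα/4 = -16.09 W m^-2.

-16.1 W m^-2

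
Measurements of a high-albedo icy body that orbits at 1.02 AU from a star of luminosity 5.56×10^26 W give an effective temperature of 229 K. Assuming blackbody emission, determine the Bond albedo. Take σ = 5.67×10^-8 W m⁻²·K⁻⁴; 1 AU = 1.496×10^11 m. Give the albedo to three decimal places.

0.672

Orbital distance: d = 1.02 AU = 1.526×10^11 m.
Flux at the orbit: S = L/(4πd²) = 5.56×10^26/(4π·(1.53×10^11)²) = 1900 W m⁻².
Energy balance: S(1−α)/4 = σT⁴, so 1−α = 4σT⁴/S.
4σT⁴ = 4·5.67×10⁻⁸·(229)⁴ = 623.7 W m⁻².
1−α = 623.7/1900 = 0.3282, so α = 0.6718.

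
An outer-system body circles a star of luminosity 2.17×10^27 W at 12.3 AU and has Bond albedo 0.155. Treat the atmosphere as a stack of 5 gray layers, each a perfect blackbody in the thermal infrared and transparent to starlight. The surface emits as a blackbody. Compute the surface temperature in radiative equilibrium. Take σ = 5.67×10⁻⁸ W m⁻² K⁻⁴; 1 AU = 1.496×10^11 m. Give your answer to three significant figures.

184 kelvin

d = 12.3 × 1.496×10^11 m = 1.840×10^12 m.
Spreading L over a sphere of radius d: S = 2.17×10^27/(4π·1.84×10^12²) = 51.00 W m⁻².
The effective emission temperature is T_e = [S(1−α)/(4σ)]^¼ = 117.4 K.
For an N-layer opaque stack, T_s⁴ = (N+1)T_e⁴, hence T_s = (6)^(1/4)×117.4 K = 183.8 K.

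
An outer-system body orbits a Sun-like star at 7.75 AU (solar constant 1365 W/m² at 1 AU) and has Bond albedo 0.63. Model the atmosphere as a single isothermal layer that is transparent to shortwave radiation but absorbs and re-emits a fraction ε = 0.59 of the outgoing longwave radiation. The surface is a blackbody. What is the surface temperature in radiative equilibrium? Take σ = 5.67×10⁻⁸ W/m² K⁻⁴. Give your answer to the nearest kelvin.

Irradiance scales as 1/d², so S = 1365 W/m² × (1/7.75)² = 22.73 W/m².
Effective emission temperature (TOA balance): σT_e⁴ = S(1−α)/4 = 2.102 W/m² → T_e = 78.03 K.
The surface balance (absorbed SW + ε·downward IR = σT_s⁴) with T_a⁴ = T_s⁴/2 reduces to T_s = T_e·[2/(2−ε)]^¼ = 85.16 K.

85 kelvin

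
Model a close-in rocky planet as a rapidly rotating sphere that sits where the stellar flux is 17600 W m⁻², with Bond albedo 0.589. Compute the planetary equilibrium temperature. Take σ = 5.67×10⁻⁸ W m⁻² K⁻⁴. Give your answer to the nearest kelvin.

423 K

Averaging over the sphere, the absorbed flux is S(1−α)/4 = 1808 W m⁻².
Set σT⁴ = 1808 → T = (1808/σ)^(1/4) = 422.6 K.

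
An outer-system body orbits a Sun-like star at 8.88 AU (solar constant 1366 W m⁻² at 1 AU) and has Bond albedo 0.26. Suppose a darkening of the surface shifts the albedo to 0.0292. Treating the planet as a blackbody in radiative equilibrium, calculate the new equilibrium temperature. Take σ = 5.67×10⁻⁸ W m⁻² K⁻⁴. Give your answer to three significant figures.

Flux at the orbit: S = 1366/(8.88)² = 17.32 W m⁻².
New equilibrium: T₂ = [(1−0.0292)·17.32/(4σ)]^(1/4) = 92.80 K.

92.8 K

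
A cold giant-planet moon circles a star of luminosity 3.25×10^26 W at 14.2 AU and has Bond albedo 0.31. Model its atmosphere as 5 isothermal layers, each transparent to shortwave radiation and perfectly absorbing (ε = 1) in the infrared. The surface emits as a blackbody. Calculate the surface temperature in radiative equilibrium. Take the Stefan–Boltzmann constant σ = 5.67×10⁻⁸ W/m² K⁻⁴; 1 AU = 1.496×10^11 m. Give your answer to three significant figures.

101 K

d = 14.2 × 1.496×10^11 m = 2.124×10^12 m.
Flux at the orbit: S = L/(4πd²) = 3.25×10^26/(4π·(2.12×10^12)²) = 5.731 W/m².
Top-of-atmosphere balance: σT_e⁴ = S(1−α)/4 = 0.9886 W/m² → T_e = 64.62 K.
With N = 5 opaque layers, T_s = (N+1)^(1/4)·T_e = 6^(1/4)·64.62 = 101.1 K.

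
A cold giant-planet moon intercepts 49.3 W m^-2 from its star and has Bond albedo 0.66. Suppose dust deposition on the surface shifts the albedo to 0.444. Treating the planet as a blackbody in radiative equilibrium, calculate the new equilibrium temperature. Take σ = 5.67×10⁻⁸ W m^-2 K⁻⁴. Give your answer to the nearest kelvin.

With the new albedo, S(1−α₂)/4 = 6.853 W m^-2, so T₂ = 104.9 K.

105 kelvin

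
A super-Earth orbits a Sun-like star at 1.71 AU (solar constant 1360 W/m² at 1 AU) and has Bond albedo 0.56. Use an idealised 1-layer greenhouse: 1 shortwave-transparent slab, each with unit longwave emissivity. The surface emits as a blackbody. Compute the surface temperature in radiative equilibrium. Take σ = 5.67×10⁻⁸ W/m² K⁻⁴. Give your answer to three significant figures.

206 K

Irradiance scales as 1/d², so S = 1360 W/m² × (1/1.71)² = 465.1 W/m².
The effective emission temperature is T_e = [S(1−α)/(4σ)]^¼ = 173.3 K.
With N = 1 opaque layers, T_s = (N+1)^(1/4)·T_e = 2^(1/4)·173.3 = 206.1 K.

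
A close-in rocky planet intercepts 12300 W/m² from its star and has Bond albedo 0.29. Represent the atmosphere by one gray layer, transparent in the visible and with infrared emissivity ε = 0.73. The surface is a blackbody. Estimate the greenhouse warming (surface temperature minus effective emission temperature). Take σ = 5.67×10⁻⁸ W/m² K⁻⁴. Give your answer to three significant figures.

The planet radiates to space at T_e = [S(1−α)/(4σ)]^(1/4) = 443.0 K.
For a single slab of emissivity ε, T_s⁴ = 2T_e⁴/(2−ε); thus T_s = 443.0·(1.575)^(1/4) = 496.2 K.
The atmosphere warms the surface by 53.26 K.

53.3 kelvin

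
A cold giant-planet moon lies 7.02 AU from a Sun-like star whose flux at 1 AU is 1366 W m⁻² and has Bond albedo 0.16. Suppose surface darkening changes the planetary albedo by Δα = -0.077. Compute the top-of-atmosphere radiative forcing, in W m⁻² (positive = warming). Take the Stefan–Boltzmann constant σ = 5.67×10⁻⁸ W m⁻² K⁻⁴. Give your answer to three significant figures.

0.534 W m⁻²

Irradiance scales as 1/d², so S = 1366 W m⁻² × (1/7.02)² = 27.72 W m⁻².
ΔF = −(S/4)Δα = −(27.72/4)×(-0.077) = 0.5336 W m⁻².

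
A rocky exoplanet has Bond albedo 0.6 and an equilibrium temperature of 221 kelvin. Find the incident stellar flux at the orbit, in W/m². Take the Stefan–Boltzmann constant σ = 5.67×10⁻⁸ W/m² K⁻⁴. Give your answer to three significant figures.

From S(1−α)/4 = σT⁴: S = 4σT⁴/(1−α).
The emitted flux is σT⁴ = 135.3 W/m².
S = 4·135.3/0.4 = 1353 W/m².

1350 W/m²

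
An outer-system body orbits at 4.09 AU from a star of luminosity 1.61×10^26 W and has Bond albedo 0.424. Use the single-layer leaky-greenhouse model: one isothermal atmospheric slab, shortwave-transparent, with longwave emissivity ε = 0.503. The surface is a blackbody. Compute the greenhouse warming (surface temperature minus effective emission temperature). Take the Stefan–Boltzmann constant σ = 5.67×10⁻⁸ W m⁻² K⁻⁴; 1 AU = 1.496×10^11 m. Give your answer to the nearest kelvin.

7 kelvin

d = 4.09 × 1.496×10^11 m = 6.119×10^11 m.
S = L/(4πd²) = 34.22 W m⁻².
At the top of the atmosphere, σT_e⁴ = S(1−α)/4 = 4.928 W m⁻², giving T_e = 96.55 K.
Surface balance with a leaky layer gives σT_s⁴ = σT_e⁴·2/(2−ε), so T_s = T_e·[2/(2−0.503)]^(1/4) = 103.8 K.
The atmosphere warms the surface by 7.252 K.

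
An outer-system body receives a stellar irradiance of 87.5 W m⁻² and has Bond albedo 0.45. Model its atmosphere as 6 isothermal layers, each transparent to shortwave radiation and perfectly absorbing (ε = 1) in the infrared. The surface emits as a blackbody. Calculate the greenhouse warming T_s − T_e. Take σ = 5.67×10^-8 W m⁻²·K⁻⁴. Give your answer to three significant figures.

OLR = S(1−α)/4 = 12.03 W m⁻²; the top layer radiates at T_e = 120.7 K.
T_s = (N+1)^(1/4)·T_e = 196.3 K.
So the greenhouse effect raises the surface by 196.3 − 120.7 = 75.62 K.

75.6 K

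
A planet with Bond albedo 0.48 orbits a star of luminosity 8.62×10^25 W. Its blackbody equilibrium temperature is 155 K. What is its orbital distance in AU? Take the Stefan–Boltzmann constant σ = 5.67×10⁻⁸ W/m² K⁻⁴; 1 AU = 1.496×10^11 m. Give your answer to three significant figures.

The flux needed for this T is 4σT⁴/(1−0.48) = 251.7 W/m².
From L = 4πd²S, d = √(8.62×10^25/(4π·251.7)) = 1.651×10^11 m = 1.103 AU.

1.10 AU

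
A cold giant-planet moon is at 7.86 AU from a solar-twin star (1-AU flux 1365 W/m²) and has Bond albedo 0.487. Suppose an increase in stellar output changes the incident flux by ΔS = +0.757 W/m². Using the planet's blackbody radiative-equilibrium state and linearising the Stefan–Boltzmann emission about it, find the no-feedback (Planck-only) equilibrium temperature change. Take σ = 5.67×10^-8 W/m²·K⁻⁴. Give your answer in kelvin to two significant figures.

0.72 kelvin

Irradiance scales as 1/d², so S = 1365 W/m² × (1/7.86)² = 22.09 W/m².
Reference equilibrium: T_e = [S(1−α)/(4σ)]^(1/4) = 84.08 K.
ΔF = Δ[S(1−α)]/4 = (1−0.487)·+0.757/4 = 0.09709 W/m².
Planck response: λ_P = 4σT_e³ = 4·5.67×10⁻⁸·(84.08)³ = 0.1348 W/m²/K.
So ΔT₀ = 0.09709/0.1348 = 0.720 K.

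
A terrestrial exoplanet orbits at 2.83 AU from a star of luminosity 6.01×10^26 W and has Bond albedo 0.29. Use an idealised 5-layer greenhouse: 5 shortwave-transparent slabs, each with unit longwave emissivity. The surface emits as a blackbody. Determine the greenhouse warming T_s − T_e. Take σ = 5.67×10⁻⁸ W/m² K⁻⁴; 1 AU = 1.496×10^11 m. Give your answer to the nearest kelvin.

Orbital distance: d = 2.83 AU = 4.234×10^11 m.
Flux at the orbit: S = L/(4πd²) = 6.01×10^26/(4π·(4.23×10^11)²) = 266.8 W/m².
The effective emission temperature is T_e = [S(1−α)/(4σ)]^¼ = 170.0 K.
Surface: T_s = (6)^¼·T_e = 266.1 K.
So the greenhouse effect raises the surface by 266.1 − 170.0 = 96.07 K.

96 K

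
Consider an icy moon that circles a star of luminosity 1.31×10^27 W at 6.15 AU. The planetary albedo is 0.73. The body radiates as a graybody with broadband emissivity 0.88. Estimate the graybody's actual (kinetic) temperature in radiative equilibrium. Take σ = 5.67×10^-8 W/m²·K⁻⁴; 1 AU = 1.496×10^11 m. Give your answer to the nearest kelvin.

Orbital distance: d = 6.15 AU = 9.200×10^11 m.
S = L/(4πd²) = 123.2 W/m².
The planet absorbs (1−α)S over its disc πR² and re-emits over 4πR², so the mean absorbed flux is (1−0.73)·123.2/4 = 8.313 W/m².
Radiative balance εσT⁴ = 8.313 gives T = [8.313/(0.88·σ)]^(1/4) = 113.6 K.

114 K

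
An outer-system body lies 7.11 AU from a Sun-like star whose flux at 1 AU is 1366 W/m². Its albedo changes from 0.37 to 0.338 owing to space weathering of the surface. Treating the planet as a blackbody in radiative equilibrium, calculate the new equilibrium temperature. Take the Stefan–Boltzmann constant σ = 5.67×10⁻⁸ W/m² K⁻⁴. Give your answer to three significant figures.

94.2 K

By the inverse-square law, S = 1366/7.11² = 27.02 W/m².
New equilibrium: T₂ = [(1−0.338)·27.02/(4σ)]^(1/4) = 94.24 K.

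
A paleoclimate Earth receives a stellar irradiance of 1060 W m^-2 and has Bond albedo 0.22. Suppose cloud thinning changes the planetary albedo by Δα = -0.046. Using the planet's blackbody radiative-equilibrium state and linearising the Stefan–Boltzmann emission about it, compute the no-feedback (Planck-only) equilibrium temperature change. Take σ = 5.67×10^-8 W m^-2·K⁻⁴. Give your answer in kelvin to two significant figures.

3.6 kelvin

Reference equilibrium: T_e = [S(1−α)/(4σ)]^(1/4) = 245.7 K.
TOA radiative forcing: ΔF = −S·Δα/4 = −1060·(-0.046)/4 = 12.19 W m^-2.
Linearising σT⁴ gives d(σT⁴)/dT = 4σT_e³ = 3.365 W m^-2 per K.
ΔT₀ = ΔF/λ_P = 12.19/3.365 = 3.62 K.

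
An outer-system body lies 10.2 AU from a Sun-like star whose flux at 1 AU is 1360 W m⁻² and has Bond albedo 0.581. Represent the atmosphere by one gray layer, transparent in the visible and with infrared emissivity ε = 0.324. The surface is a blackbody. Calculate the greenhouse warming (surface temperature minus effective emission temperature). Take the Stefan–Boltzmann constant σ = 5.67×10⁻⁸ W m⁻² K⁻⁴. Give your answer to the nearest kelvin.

Flux at the orbit: S = 1360/(10.2)² = 13.07 W m⁻².
Effective emission temperature (TOA balance): σT_e⁴ = S(1−α)/4 = 1.369 W m⁻² → T_e = 70.10 K.
Surface balance with a leaky layer gives σT_s⁴ = σT_e⁴·2/(2−ε), so T_s = T_e·[2/(2−0.324)]^(1/4) = 73.27 K.
Greenhouse warming: T_s − T_e = 3.167 K.

3 K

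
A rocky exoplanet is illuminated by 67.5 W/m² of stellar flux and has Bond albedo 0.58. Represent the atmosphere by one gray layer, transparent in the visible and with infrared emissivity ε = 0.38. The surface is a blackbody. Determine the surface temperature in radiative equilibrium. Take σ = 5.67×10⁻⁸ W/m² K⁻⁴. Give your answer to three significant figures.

At the top of the atmosphere, σT_e⁴ = S(1−α)/4 = 7.088 W/m², giving T_e = 105.7 K.
For a single slab of emissivity ε, T_s⁴ = 2T_e⁴/(2−ε); thus T_s = 105.7·(1.235)^(1/4) = 111.5 K.

111 K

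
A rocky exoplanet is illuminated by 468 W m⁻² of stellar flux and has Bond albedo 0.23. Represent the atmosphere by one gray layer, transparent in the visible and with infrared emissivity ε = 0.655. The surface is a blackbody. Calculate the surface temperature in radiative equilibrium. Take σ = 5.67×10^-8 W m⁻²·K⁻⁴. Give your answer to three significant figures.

220 kelvin

Effective emission temperature (TOA balance): σT_e⁴ = S(1−α)/4 = 90.09 W m⁻² → T_e = 199.7 K.
Surface balance with a leaky layer gives σT_s⁴ = σT_e⁴·2/(2−ε), so T_s = T_e·[2/(2−0.655)]^(1/4) = 220.5 K.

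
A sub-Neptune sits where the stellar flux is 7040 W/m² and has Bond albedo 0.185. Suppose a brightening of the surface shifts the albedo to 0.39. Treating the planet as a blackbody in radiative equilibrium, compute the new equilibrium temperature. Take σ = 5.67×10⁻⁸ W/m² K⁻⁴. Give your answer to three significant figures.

With the new albedo, S(1−α₂)/4 = 1074 W/m², so T₂ = 370.9 K.

371 K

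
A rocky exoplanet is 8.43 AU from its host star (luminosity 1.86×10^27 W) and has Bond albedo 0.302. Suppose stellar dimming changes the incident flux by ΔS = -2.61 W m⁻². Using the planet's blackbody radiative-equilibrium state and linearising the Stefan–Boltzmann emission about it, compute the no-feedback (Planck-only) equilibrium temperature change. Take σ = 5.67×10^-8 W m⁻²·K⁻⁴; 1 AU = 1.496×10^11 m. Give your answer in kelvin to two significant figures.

d = 8.43 × 1.496×10^11 m = 1.261×10^12 m.
Spreading L over a sphere of radius d: S = 1.86×10^27/(4π·1.26×10^12²) = 93.06 W m⁻².
Reference equilibrium: T_e = [S(1−α)/(4σ)]^(1/4) = 130.1 K.
Only a fraction (1−α) is absorbed and it's spread over 4πR², so ΔF = (1−α)ΔS/4 = -0.4554 W m⁻².
The Planck feedback parameter is 4σT_e³ = 0.4993 W m⁻²/K.
ΔT₀ = ΔF/λ_P = -0.4554/0.4993 = -0.912 K.

-0.91 K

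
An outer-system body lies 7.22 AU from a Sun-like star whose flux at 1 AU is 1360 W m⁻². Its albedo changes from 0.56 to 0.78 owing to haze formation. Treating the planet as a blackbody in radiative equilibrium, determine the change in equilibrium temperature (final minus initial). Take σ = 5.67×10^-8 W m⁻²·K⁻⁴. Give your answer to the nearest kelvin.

-13 K

Flux at the orbit: S = 1360/(7.22)² = 26.09 W m⁻².
With α = 0.56, T₁ = 84.35 K.
After:  T₂ = [26.09·0.22/(4σ)]^(1/4) = 70.93 K.
ΔT = T₂ − T₁ = -13.42 K.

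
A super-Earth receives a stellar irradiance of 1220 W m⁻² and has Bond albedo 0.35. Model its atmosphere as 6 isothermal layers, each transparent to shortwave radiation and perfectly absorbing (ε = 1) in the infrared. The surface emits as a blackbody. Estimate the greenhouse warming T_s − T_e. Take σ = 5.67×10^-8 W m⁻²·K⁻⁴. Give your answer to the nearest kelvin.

152 kelvin

OLR = S(1−α)/4 = 198.2 W m⁻²; the top layer radiates at T_e = 243.2 K.
T_s = (N+1)^(1/4)·T_e = 395.5 K.
Warming: T_s − T_e = 152.4 K.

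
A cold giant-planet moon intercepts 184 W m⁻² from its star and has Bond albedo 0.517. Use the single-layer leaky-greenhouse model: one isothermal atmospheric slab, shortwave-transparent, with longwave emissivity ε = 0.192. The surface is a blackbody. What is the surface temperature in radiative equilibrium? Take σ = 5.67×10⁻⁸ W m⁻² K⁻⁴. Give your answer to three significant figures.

Effective emission temperature (TOA balance): σT_e⁴ = S(1−α)/4 = 22.22 W m⁻² → T_e = 140.7 K.
The surface balance (absorbed SW + ε·downward IR = σT_s⁴) with T_a⁴ = T_s⁴/2 reduces to T_s = T_e·[2/(2−ε)]^¼ = 144.3 K.

144 K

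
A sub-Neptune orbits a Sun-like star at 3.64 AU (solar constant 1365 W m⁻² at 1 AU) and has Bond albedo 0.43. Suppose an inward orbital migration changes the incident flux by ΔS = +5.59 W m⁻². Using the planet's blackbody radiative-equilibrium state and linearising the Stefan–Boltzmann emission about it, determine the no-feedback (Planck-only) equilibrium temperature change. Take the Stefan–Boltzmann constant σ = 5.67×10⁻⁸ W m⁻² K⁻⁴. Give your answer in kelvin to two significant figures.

1.7 K

Flux at the orbit: S = 1365/(3.64)² = 103.0 W m⁻².
Unperturbed T_e = [103.0·(1−0.43)/(4σ)]^¼ = 126.8 K.
TOA radiative forcing: ΔF = (1−α)ΔS/4 = 0.57·(+5.59)/4 = 0.7966 W m⁻².
Linearising σT⁴ gives d(σT⁴)/dT = 4σT_e³ = 0.4629 W m⁻² per K.
So ΔT₀ = 0.7966/0.4629 = 1.72 K.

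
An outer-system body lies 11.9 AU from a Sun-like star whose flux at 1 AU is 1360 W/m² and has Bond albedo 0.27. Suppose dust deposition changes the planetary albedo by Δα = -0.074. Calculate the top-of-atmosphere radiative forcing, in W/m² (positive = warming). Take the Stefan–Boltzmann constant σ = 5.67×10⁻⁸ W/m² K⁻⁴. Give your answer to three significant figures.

By the inverse-square law, S = 1360/11.9² = 9.604 W/m².
The change in absorbed flux is Δ[S(1−α)/4] = −SΔα/4 = 0.1777 W/m².

0.178 W/m²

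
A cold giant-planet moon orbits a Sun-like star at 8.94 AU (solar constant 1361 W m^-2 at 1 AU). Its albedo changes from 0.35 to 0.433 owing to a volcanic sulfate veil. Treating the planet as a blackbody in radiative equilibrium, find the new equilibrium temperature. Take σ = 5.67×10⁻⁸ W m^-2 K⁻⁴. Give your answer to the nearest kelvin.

81 K

Flux at the orbit: S = 1361/(8.94)² = 17.03 W m^-2.
With the new albedo, S(1−α₂)/4 = 2.414 W m^-2, so T₂ = 80.78 K.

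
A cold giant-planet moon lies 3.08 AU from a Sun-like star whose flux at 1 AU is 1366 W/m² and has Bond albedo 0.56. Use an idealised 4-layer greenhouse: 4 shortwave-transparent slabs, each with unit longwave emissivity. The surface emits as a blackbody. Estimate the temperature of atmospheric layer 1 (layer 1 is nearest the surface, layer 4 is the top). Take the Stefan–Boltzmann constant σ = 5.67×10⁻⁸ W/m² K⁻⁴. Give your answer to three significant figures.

Irradiance scales as 1/d², so S = 1366 W/m² × (1/3.08)² = 144.0 W/m².
The effective emission temperature is T_e = [S(1−α)/(4σ)]^¼ = 129.3 K.
In the N-layer model, layer k (counted from the surface) has T_k = (N+1−k)^(1/4)·T_e.
With k = 1: T_1 = (4+1−1)^¼·129.3 K = 182.8 K.

183 kelvin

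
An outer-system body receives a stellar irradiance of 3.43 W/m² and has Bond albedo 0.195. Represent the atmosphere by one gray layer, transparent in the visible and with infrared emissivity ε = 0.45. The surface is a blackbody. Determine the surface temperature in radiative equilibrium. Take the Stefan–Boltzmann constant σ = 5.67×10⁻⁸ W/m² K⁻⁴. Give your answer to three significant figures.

Effective emission temperature (TOA balance): σT_e⁴ = S(1−α)/4 = 0.6903 W/m² → T_e = 59.07 K.
The surface balance (absorbed SW + ε·downward IR = σT_s⁴) with T_a⁴ = T_s⁴/2 reduces to T_s = T_e·[2/(2−ε)]^¼ = 62.96 K.

63.0 kelvin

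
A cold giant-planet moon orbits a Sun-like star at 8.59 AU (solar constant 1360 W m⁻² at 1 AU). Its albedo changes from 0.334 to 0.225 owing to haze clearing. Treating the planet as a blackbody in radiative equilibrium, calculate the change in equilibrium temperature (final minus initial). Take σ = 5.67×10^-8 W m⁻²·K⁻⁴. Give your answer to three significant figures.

Flux at the orbit: S = 1360/(8.59)² = 18.43 W m⁻².
Initial: T₁ = [S(1−0.334)/(4σ)]^(1/4) = 85.77 K.
After:  T₂ = [18.43·0.775/(4σ)]^(1/4) = 89.08 K.
Change: 89.08 − 85.77 = 3.313 K.

3.31 K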